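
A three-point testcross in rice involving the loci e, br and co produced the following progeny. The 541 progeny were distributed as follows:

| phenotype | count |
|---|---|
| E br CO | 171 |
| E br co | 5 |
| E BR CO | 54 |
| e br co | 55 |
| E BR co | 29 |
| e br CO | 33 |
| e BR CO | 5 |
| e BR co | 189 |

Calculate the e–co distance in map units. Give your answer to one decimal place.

The two most frequent reciprocal classes, e BR co and E br CO, are the parental types, so the F1 was e BR co / E br CO.
The two rarest classes, e BR CO and E br co, are the double crossovers. Comparing them with the parentals, only the co allele has switched, so co is the middle locus and the order is br – co – e.
Crossovers in the co–e interval produce the single-crossover classes E BR co and e br CO (29 + 33 = 62) plus the double crossovers (10).
RF(co–e) = (62 + 10) / 541 = 72/541 = 0.1331 → 13.3 map units.

13.3 map units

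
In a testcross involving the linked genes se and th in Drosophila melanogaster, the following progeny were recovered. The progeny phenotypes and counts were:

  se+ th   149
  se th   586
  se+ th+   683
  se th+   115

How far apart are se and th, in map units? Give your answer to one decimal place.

The two most frequent classes, se+ th+ (683) and se th (586), are the parental types, so the F1 was se+ th+ / se th.
The recombinant classes are se+ th and se th+: 149 + 115 = 264.
Recombination frequency = 264/1533 = 0.1722 ≈ 17.2%, i.e. 17.2 map units.

17.2 map units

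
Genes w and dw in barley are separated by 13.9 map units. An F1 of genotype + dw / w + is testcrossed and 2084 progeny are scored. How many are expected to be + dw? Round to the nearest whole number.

A map distance of 13.9 map units corresponds to a recombination frequency of 0.139.
The F1 is + dw / w +, so + dw is a parental gamete class with expected frequency (1 − r)/2 = 0.861/2 = 0.4305.
Expected number = 0.4305 × 2084 = 897.16 ≈ 897.

897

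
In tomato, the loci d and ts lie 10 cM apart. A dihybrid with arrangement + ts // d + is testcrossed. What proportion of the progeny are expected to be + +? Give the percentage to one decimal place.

5.0%

A map distance of 10 cM corresponds to a recombination frequency of 0.100.
The F1 is + ts / d +, so + + is a recombinant gamete class with expected frequency r/2 = 0.100/2 = 0.0500.
That is 0.0500 = 5.0% of the progeny.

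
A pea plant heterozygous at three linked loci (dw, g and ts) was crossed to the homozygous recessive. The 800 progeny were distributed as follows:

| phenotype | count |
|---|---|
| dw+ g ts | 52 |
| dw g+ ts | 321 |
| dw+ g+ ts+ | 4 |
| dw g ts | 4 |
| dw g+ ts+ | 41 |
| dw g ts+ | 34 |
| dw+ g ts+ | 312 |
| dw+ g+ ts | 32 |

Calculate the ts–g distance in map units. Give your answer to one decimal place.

12.6 map units

The two most frequent reciprocal classes, dw g+ ts and dw+ g ts+, are the parental types, so the F1 was dw g+ ts / dw+ g ts+.
The two rarest classes, dw g ts and dw+ g+ ts+, are the double crossovers. Comparing them with the parentals, only the g allele has switched, so g is the middle locus and the order is dw – g – ts.
Crossovers in the g–ts interval produce the single-crossover classes dw g+ ts+ and dw+ g ts (41 + 52 = 93) plus the double crossovers (8).
RF(g–ts) = (93 + 8) / 800 = 101/800 = 0.1263 → 12.6 map units.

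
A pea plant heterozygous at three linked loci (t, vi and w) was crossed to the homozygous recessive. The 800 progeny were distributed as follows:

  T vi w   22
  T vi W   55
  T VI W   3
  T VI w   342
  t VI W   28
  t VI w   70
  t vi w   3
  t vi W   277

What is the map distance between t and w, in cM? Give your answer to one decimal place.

16.4 cM

The two most frequent reciprocal classes, t vi W and T VI w, are the parental types, so the F1 was t vi W / T VI w.
The two rarest classes, t vi w and T VI W, are the double crossovers. Comparing them with the parentals, only the w allele has switched, so w is the middle locus and the order is vi – w – t.
Crossovers in the w–t interval produce the single-crossover classes T vi W and t VI w (55 + 70 = 125) plus the double crossovers (6).
RF(w–t) = (125 + 6) / 800 = 131/800 = 0.1638 → 16.4 cM.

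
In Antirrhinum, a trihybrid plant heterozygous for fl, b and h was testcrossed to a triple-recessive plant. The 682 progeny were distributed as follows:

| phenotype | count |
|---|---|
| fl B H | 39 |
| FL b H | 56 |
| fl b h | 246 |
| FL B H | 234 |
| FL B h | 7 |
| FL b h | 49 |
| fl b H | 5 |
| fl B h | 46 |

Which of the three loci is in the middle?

h

The two most frequent reciprocal classes, fl b h and FL B H, are the parental types, so the F1 was fl b h / FL B H.
The two rarest classes, fl b H and FL B h, are the double crossovers. Comparing them with the parentals, only the h allele has switched, so h is the middle locus and the order is b – h – fl.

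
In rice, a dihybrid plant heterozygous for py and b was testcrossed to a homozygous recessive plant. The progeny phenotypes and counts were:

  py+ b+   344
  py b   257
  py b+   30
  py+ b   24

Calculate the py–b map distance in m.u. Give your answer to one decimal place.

8.2 m.u.

The two most frequent classes, py+ b+ (344) and py b (257), are the parental types, so the F1 was py+ b+ / py b.
The recombinant classes are py+ b and py b+: 24 + 30 = 54.
Recombination frequency = 54/655 = 0.0824 ≈ 8.2%, i.e. 8.2 m.u.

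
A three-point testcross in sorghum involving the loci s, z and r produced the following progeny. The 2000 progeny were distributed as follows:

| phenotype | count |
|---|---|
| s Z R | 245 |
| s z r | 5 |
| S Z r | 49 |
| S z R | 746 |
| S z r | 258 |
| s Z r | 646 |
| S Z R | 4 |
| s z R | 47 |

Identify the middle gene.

The two most frequent reciprocal classes, s Z r and S z R, are the parental types, so the F1 was s Z r / S z R.
The two rarest classes, s z r and S Z R, are the double crossovers. Comparing them with the parentals, only the z allele has switched, so z is the middle locus and the order is s – z – r.

z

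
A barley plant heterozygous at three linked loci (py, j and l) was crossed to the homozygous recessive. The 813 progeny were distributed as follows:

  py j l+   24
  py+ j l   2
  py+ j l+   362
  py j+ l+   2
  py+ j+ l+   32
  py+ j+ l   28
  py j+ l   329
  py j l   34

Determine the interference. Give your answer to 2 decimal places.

0.17

The two most frequent reciprocal classes, py+ j l+ and py j+ l, are the parental types, so the F1 was py+ j l+ / py j+ l.
The two rarest classes, py+ j l and py j+ l+, are the double crossovers. Comparing them with the parentals, only the l allele has switched, so l is the middle locus and the order is j – l – py.
j–l: (66 + 4)/813 = 0.0861; l–py: (52 + 4)/813 = 0.0689.
Expected DCO frequency = 0.0861 × 0.0689 ≈ 0.00593; observed = 4/813 ≈ 0.00492.
Coefficient of coincidence = 0.00492/0.00593 ≈ 0.83; interference = 1 − 0.83 = 0.17.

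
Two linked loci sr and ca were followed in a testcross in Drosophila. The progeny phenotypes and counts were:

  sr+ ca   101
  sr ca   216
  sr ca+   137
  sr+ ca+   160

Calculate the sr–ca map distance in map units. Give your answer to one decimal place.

38.8 map units

The two most frequent classes, sr+ ca+ (160) and sr ca (216), are the parental types, so the F1 was sr+ ca+ / sr ca.
The recombinant classes are sr+ ca and sr ca+: 101 + 137 = 238.
Recombination frequency = 238/614 = 0.3876 ≈ 38.8%, i.e. 38.8 map units.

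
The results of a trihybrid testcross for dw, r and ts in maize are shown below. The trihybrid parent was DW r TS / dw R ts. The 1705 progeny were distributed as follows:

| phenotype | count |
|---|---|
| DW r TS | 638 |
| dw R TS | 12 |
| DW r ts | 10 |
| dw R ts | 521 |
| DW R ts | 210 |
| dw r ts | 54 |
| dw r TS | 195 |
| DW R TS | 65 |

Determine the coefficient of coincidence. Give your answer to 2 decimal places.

The two rarest classes, DW r ts and dw R TS, are the double crossovers. Comparing them with the parentals, only the ts allele has switched, so ts is the middle locus and the order is dw – ts – r.
dw–ts: (405 + 22)/1705 = 0.2504; ts–r: (119 + 22)/1705 = 0.0827.
Expected DCO frequency = 0.2504 × 0.0827 ≈ 0.02071; observed = 22/1705 ≈ 0.01290.
Coefficient of coincidence = 0.01290/0.02071 ≈ 0.62.

0.62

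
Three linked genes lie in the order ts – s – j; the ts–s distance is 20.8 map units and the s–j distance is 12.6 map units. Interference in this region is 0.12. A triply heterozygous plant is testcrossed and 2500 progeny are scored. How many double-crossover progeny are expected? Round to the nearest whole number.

58

Map distances give recombination frequencies of 0.208 and 0.126 for the two intervals.
With interference 0.12 (so coincidence = 0.88), expected double-crossover frequency = 0.208 × 0.126 × 0.88 = 0.02306.
Expected number = 0.02306 × 2500 = 57.66 ≈ 58.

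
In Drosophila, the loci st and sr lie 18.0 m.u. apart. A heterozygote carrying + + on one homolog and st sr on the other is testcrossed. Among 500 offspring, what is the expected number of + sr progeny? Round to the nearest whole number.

A map distance of 18.0 m.u. corresponds to a recombination frequency of 0.180.
The F1 is + + / st sr, so + sr is a recombinant gamete class with expected frequency r/2 = 0.180/2 = 0.0900.
Expected number = 0.0900 × 500 = 45.00 ≈ 45.

45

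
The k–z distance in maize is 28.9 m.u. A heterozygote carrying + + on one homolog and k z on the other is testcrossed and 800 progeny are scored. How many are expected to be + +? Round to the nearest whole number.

A map distance of 28.9 m.u. corresponds to a recombination frequency of 0.289.
The F1 is + + / k z, so + + is a parental gamete class with expected frequency (1 − r)/2 = 0.711/2 = 0.3555.
Expected number = 0.3555 × 800 = 284.40 ≈ 284.

284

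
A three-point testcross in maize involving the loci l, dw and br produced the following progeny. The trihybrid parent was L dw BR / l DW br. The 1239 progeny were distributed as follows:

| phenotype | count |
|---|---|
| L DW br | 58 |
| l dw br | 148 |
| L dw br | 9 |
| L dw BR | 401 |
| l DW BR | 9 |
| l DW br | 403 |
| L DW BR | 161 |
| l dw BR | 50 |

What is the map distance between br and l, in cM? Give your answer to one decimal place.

The two rarest classes, L dw br and l DW BR, are the double crossovers. Comparing them with the parentals, only the br allele has switched, so br is the middle locus and the order is l – br – dw.
Crossovers in the l–br interval produce the single-crossover classes l dw BR and L DW br (50 + 58 = 108) plus the double crossovers (18).
RF(l–br) = (108 + 18) / 1239 = 126/1239 = 0.1017 → 10.2 cM.

10.2 cM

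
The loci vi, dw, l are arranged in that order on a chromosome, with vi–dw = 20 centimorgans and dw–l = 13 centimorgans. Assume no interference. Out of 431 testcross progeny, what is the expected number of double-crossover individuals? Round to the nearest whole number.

Map distances give recombination frequencies of 0.200 and 0.130 for the two intervals.
With no interference, expected double-crossover frequency = 0.200 × 0.130 = 0.02600.
Expected number = 0.02600 × 431 = 11.21 ≈ 11.

11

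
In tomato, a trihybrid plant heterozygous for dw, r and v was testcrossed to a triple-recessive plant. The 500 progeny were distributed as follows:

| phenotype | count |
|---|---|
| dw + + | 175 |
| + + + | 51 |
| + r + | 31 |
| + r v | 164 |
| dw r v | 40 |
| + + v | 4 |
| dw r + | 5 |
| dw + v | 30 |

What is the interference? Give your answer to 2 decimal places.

The two most frequent reciprocal classes, + r v and dw + +, are the parental types, so the F1 was + r v / dw + +.
The two rarest classes, + + v and dw r +, are the double crossovers. Comparing them with the parentals, only the r allele has switched, so r is the middle locus and the order is v – r – dw.
v–r: (61 + 9)/500 = 0.1400; r–dw: (91 + 9)/500 = 0.2000.
Expected DCO frequency = 0.1400 × 0.2000 ≈ 0.02800; observed = 9/500 ≈ 0.01800.
Coefficient of coincidence = 0.01800/0.02800 ≈ 0.64; interference = 1 − 0.64 = 0.36.

0.36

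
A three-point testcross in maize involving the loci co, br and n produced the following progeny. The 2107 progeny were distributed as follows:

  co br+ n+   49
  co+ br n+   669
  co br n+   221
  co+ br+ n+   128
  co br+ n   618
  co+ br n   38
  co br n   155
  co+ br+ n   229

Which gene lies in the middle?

n

The two most frequent reciprocal classes, co+ br n+ and co br+ n, are the parental types, so the F1 was co+ br n+ / co br+ n.
The two rarest classes, co+ br n and co br+ n+, are the double crossovers. Comparing them with the parentals, only the n allele has switched, so n is the middle locus and the order is br – n – co.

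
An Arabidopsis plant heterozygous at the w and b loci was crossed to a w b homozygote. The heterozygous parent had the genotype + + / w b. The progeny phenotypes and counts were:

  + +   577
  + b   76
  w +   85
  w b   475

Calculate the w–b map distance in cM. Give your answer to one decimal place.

The recombinant classes are + b and w +: 76 + 85 = 161.
Recombination frequency = 161/1213 = 0.1327 ≈ 13.3%, i.e. 13.3 cM.

13.3 cM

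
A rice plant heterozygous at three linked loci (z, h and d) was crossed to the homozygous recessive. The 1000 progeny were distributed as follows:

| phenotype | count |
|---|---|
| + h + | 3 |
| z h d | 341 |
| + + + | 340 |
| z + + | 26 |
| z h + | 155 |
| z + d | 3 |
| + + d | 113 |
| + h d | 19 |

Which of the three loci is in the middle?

The two most frequent reciprocal classes, z h d and + + +, are the parental types, so the F1 was z h d / + + +.
The two rarest classes, z + d and + h +, are the double crossovers. Comparing them with the parentals, only the h allele has switched, so h is the middle locus and the order is z – h – d.

h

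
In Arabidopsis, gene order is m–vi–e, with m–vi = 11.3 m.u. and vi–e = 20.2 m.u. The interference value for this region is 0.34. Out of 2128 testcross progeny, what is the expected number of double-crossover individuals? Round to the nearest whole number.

32

Map distances give recombination frequencies of 0.113 and 0.202 for the two intervals.
With interference 0.34 (so coincidence = 0.66), expected double-crossover frequency = 0.113 × 0.202 × 0.66 = 0.01507.
Expected number = 0.01507 × 2128 = 32.06 ≈ 32.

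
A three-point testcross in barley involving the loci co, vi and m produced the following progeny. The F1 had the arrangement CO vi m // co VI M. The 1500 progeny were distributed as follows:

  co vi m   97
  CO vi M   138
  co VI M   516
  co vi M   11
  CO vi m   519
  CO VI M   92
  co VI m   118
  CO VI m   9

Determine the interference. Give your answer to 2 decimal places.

0.48

The two rarest classes, CO VI m and co vi M, are the double crossovers. Comparing them with the parentals, only the vi allele has switched, so vi is the middle locus and the order is co – vi – m.
co–vi: (189 + 20)/1500 = 0.1393; vi–m: (256 + 20)/1500 = 0.1840.
Expected DCO frequency = 0.1393 × 0.1840 ≈ 0.02563; observed = 20/1500 ≈ 0.01333.
Coefficient of coincidence = 0.01333/0.02563 ≈ 0.52; interference = 1 − 0.52 = 0.48.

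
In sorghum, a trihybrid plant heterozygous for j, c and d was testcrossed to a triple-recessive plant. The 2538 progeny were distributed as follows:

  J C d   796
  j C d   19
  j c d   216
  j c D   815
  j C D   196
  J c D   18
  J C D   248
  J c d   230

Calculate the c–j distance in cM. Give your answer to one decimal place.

The two most frequent reciprocal classes, J C d and j c D, are the parental types, so the F1 was J C d / j c D.
The two rarest classes, j C d and J c D, are the double crossovers. Comparing them with the parentals, only the j allele has switched, so j is the middle locus and the order is c – j – d.
Crossovers in the c–j interval produce the single-crossover classes J c d and j C D (230 + 196 = 426) plus the double crossovers (37).
RF(c–j) = (426 + 37) / 2538 = 463/2538 = 0.1824 → 18.2 cM.

18.2 cM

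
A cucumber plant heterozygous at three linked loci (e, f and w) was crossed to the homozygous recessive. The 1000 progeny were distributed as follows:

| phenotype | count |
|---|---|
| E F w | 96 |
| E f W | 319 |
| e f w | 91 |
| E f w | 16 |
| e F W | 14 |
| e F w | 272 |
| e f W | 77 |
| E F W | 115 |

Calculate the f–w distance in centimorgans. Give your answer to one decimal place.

23.6 centimorgans

The two most frequent reciprocal classes, E f W and e F w, are the parental types, so the F1 was E f W / e F w.
The two rarest classes, E f w and e F W, are the double crossovers. Comparing them with the parentals, only the w allele has switched, so w is the middle locus and the order is e – w – f.
Crossovers in the w–f interval produce the single-crossover classes E F W and e f w (115 + 91 = 206) plus the double crossovers (30).
RF(w–f) = (206 + 30) / 1000 = 236/1000 = 0.2360 → 23.6 centimorgans.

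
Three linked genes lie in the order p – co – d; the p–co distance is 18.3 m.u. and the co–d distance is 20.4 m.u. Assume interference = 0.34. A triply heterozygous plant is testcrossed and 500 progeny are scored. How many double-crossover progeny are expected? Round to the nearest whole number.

12

Map distances give recombination frequencies of 0.183 and 0.204 for the two intervals.
With interference 0.34 (so coincidence = 0.66), expected double-crossover frequency = 0.183 × 0.204 × 0.66 = 0.02464.
Expected number = 0.02464 × 500 = 12.32 ≈ 12.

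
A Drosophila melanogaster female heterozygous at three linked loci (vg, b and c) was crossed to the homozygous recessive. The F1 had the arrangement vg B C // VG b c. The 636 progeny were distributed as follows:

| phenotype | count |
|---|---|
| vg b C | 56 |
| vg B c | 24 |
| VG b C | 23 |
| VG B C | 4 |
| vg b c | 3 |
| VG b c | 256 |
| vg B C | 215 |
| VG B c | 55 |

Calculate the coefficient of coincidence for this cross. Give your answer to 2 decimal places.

0.70

The two rarest classes, VG B C and vg b c, are the double crossovers. Comparing them with the parentals, only the vg allele has switched, so vg is the middle locus and the order is b – vg – c.
b–vg: (111 + 7)/636 = 0.1855; vg–c: (47 + 7)/636 = 0.0849.
Expected DCO frequency = 0.1855 × 0.0849 ≈ 0.01575; observed = 7/636 ≈ 0.01101.
Coefficient of coincidence = 0.01101/0.01575 ≈ 0.70.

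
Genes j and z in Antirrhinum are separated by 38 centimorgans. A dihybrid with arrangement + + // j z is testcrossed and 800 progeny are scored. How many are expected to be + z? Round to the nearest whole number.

152

A map distance of 38 centimorgans corresponds to a recombination frequency of 0.380.
The F1 is + + / j z, so + z is a recombinant gamete class with expected frequency r/2 = 0.380/2 = 0.1900.
Expected number = 0.1900 × 800 = 152.00 ≈ 152.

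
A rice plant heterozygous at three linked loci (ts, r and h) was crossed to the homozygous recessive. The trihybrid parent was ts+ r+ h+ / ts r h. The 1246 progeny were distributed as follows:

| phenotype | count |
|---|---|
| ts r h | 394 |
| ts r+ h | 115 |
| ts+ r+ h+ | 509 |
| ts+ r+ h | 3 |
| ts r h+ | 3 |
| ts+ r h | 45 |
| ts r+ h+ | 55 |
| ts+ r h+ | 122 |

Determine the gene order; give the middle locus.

h

The two rarest classes, ts+ r+ h and ts r h+, are the double crossovers. Comparing them with the parentals, only the h allele has switched, so h is the middle locus and the order is ts – h – r.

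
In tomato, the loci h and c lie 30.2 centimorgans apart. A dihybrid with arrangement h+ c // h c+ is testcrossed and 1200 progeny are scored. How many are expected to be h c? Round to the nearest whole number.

A map distance of 30.2 centimorgans corresponds to a recombination frequency of 0.302.
The F1 is h+ c / h c+, so h c is a recombinant gamete class with expected frequency r/2 = 0.302/2 = 0.1510.
Expected number = 0.1510 × 1200 = 181.20 ≈ 181.

181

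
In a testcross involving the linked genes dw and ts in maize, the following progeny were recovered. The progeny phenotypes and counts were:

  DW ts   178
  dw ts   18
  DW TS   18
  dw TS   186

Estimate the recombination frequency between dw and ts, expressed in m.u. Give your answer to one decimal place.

The two most frequent classes, DW ts (178) and dw TS (186), are the parental types, so the F1 was DW ts / dw TS.
The recombinant classes are DW TS and dw ts: 18 + 18 = 36.
Recombination frequency = 36/400 = 0.0900 ≈ 9.0%, i.e. 9.0 m.u.

9.0 m.u.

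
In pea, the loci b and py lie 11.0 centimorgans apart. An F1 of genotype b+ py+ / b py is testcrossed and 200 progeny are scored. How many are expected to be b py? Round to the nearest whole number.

A map distance of 11.0 centimorgans corresponds to a recombination frequency of 0.110.
The F1 is b+ py+ / b py, so b py is a parental gamete class with expected frequency (1 − r)/2 = 0.890/2 = 0.4450.
Expected number = 0.4450 × 200 = 89.00 ≈ 89.

89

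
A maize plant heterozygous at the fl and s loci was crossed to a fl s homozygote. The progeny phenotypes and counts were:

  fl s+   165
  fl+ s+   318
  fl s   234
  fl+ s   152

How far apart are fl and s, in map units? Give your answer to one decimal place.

The two most frequent classes, fl+ s+ (318) and fl s (234), are the parental types, so the F1 was fl+ s+ / fl s.
The recombinant classes are fl+ s and fl s+: 152 + 165 = 317.
Recombination frequency = 317/869 = 0.3648 ≈ 36.5%, i.e. 36.5 map units.

36.5 map units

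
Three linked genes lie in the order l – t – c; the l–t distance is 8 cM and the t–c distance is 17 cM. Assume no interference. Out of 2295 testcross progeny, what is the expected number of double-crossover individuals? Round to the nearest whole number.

Map distances give recombination frequencies of 0.080 and 0.170 for the two intervals.
With no interference, expected double-crossover frequency = 0.080 × 0.170 = 0.01360.
Expected number = 0.01360 × 2295 = 31.21 ≈ 31.

31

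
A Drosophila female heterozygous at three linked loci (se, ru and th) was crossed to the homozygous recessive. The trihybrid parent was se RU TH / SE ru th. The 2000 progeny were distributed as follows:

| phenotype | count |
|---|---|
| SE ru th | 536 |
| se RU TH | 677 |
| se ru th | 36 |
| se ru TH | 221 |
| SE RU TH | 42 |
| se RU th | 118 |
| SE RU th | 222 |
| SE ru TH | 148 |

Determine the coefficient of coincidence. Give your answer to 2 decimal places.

The two rarest classes, SE RU TH and se ru th, are the double crossovers. Comparing them with the parentals, only the se allele has switched, so se is the middle locus and the order is th – se – ru.
th–se: (266 + 78)/2000 = 0.1720; se–ru: (443 + 78)/2000 = 0.2605.
Expected DCO frequency = 0.1720 × 0.2605 ≈ 0.04481; observed = 78/2000 ≈ 0.03900.
Coefficient of coincidence = 0.03900/0.04481 ≈ 0.87.

0.87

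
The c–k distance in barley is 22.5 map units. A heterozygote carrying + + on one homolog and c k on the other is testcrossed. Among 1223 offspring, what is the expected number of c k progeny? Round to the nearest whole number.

474

A map distance of 22.5 map units corresponds to a recombination frequency of 0.225.
The F1 is + + / c k, so c k is a parental gamete class with expected frequency (1 − r)/2 = 0.775/2 = 0.3875.
Expected number = 0.3875 × 1223 = 473.91 ≈ 474.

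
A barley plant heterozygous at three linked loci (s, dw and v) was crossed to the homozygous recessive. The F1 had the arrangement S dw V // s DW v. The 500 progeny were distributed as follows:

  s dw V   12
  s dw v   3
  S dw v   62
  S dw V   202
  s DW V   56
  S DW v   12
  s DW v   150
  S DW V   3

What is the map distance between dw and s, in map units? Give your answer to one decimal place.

6.0 map units

The two rarest classes, S DW V and s dw v, are the double crossovers. Comparing them with the parentals, only the dw allele has switched, so dw is the middle locus and the order is v – dw – s.
Crossovers in the dw–s interval produce the single-crossover classes s dw V and S DW v (12 + 12 = 24) plus the double crossovers (6).
RF(dw–s) = (24 + 6) / 500 = 30/500 = 0.0600 → 6.0 map units.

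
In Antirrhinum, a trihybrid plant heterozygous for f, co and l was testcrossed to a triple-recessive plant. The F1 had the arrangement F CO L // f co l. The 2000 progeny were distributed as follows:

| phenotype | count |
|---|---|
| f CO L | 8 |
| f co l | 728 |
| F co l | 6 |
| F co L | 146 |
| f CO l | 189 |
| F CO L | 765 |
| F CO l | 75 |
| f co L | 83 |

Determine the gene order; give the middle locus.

f

The two rarest classes, f CO L and F co l, are the double crossovers. Comparing them with the parentals, only the f allele has switched, so f is the middle locus and the order is co – f – l.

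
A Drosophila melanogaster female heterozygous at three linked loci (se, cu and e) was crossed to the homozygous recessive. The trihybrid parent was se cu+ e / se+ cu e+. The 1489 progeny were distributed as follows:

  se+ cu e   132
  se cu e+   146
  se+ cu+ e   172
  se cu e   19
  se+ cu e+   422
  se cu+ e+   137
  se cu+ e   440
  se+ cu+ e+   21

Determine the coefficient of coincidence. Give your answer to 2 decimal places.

0.54

The two rarest classes, se cu e and se+ cu+ e+, are the double crossovers. Comparing them with the parentals, only the cu allele has switched, so cu is the middle locus and the order is se – cu – e.
se–cu: (318 + 40)/1489 = 0.2404; cu–e: (269 + 40)/1489 = 0.2075.
Expected DCO frequency = 0.2404 × 0.2075 ≈ 0.04988; observed = 40/1489 ≈ 0.02686.
Coefficient of coincidence = 0.02686/0.04988 ≈ 0.54.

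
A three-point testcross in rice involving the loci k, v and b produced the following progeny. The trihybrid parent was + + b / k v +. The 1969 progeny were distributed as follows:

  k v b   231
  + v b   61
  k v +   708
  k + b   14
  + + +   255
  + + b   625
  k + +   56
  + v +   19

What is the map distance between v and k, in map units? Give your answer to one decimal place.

7.6 map units

The two rarest classes, k + b and + v +, are the double crossovers. Comparing them with the parentals, only the k allele has switched, so k is the middle locus and the order is b – k – v.
Crossovers in the k–v interval produce the single-crossover classes + v b and k + + (61 + 56 = 117) plus the double crossovers (33).
RF(k–v) = (117 + 33) / 1969 = 150/1969 = 0.0762 → 7.6 map units.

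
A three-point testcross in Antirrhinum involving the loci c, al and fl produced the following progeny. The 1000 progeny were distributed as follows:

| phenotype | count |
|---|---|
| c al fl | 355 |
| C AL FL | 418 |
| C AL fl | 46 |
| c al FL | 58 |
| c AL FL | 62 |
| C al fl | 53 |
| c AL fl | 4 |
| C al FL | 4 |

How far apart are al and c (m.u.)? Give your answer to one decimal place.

12.3 m.u.

The two most frequent reciprocal classes, C AL FL and c al fl, are the parental types, so the F1 was C AL FL / c al fl.
The two rarest classes, C al FL and c AL fl, are the double crossovers. Comparing them with the parentals, only the al allele has switched, so al is the middle locus and the order is c – al – fl.
Crossovers in the c–al interval produce the single-crossover classes c AL FL and C al fl (62 + 53 = 115) plus the double crossovers (8).
RF(c–al) = (115 + 8) / 1000 = 123/1000 = 0.1230 → 12.3 m.u.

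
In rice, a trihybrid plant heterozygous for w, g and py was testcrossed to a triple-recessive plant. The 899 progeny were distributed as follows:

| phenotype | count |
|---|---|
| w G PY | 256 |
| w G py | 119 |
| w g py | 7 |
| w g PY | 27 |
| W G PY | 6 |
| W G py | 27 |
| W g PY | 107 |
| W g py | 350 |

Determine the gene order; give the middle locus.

The two most frequent reciprocal classes, w G PY and W g py, are the parental types, so the F1 was w G PY / W g py.
The two rarest classes, W G PY and w g py, are the double crossovers. Comparing them with the parentals, only the w allele has switched, so w is the middle locus and the order is py – w – g.

w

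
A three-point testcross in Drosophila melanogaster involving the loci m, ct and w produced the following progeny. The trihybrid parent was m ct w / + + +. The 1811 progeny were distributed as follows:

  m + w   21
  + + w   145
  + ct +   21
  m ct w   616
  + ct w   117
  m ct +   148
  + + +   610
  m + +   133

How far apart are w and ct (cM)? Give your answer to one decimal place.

18.5 cM

The two rarest classes, m + w and + ct +, are the double crossovers. Comparing them with the parentals, only the ct allele has switched, so ct is the middle locus and the order is w – ct – m.
Crossovers in the w–ct interval produce the single-crossover classes m ct + and + + w (148 + 145 = 293) plus the double crossovers (42).
RF(w–ct) = (293 + 42) / 1811 = 335/1811 = 0.1850 → 18.5 cM.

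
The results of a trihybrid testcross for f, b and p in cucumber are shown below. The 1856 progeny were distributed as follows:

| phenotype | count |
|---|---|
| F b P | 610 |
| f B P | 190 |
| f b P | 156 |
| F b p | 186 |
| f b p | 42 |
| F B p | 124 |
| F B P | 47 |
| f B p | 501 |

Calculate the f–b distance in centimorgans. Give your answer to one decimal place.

The two most frequent reciprocal classes, F b P and f B p, are the parental types, so the F1 was F b P / f B p.
The two rarest classes, F B P and f b p, are the double crossovers. Comparing them with the parentals, only the b allele has switched, so b is the middle locus and the order is f – b – p.
Crossovers in the f–b interval produce the single-crossover classes f b P and F B p (156 + 124 = 280) plus the double crossovers (89).
RF(f–b) = (280 + 89) / 1856 = 369/1856 = 0.1988 → 19.9 centimorgans.

19.9 centimorgans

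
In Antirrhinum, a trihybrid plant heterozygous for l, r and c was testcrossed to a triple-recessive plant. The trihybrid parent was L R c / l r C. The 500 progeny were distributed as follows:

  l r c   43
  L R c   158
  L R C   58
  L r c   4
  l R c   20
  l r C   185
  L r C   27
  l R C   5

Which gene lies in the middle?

r

The two rarest classes, L r c and l R C, are the double crossovers. Comparing them with the parentals, only the r allele has switched, so r is the middle locus and the order is l – r – c.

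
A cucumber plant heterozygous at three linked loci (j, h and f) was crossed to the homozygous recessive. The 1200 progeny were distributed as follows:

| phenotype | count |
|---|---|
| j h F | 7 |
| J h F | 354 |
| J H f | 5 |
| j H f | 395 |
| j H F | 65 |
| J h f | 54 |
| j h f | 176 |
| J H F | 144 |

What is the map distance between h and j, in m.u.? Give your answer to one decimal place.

27.7 m.u.

The two most frequent reciprocal classes, j H f and J h F, are the parental types, so the F1 was j H f / J h F.
The two rarest classes, J H f and j h F, are the double crossovers. Comparing them with the parentals, only the j allele has switched, so j is the middle locus and the order is h – j – f.
Crossovers in the h–j interval produce the single-crossover classes j h f and J H F (176 + 144 = 320) plus the double crossovers (12).
RF(h–j) = (320 + 12) / 1200 = 332/1200 = 0.2767 → 27.7 m.u.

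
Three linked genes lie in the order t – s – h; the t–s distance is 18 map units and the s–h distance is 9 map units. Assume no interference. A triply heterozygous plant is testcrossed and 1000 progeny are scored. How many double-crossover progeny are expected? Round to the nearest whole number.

Map distances give recombination frequencies of 0.180 and 0.090 for the two intervals.
With no interference, expected double-crossover frequency = 0.180 × 0.090 = 0.01620.
Expected number = 0.01620 × 1000 = 16.20 ≈ 16.

16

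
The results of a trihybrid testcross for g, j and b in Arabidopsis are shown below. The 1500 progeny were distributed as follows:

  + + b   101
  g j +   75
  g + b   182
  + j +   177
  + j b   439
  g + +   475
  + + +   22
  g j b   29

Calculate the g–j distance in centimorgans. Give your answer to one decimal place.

The two most frequent reciprocal classes, g + + and + j b, are the parental types, so the F1 was g + + / + j b.
The two rarest classes, + + + and g j b, are the double crossovers. Comparing them with the parentals, only the g allele has switched, so g is the middle locus and the order is j – g – b.
Crossovers in the j–g interval produce the single-crossover classes g j + and + + b (75 + 101 = 176) plus the double crossovers (51).
RF(j–g) = (176 + 51) / 1500 = 227/1500 = 0.1513 → 15.1 centimorgans.

15.1 centimorgans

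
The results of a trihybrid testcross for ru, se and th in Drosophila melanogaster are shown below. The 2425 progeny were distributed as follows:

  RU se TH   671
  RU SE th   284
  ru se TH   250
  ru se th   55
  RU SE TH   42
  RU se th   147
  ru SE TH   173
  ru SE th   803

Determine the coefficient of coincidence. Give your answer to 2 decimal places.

0.89

The two most frequent reciprocal classes, ru SE th and RU se TH, are the parental types, so the F1 was ru SE th / RU se TH.
The two rarest classes, ru se th and RU SE TH, are the double crossovers. Comparing them with the parentals, only the se allele has switched, so se is the middle locus and the order is th – se – ru.
th–se: (320 + 97)/2425 = 0.1720; se–ru: (534 + 97)/2425 = 0.2602.
Expected DCO frequency = 0.1720 × 0.2602 ≈ 0.04475; observed = 97/2425 ≈ 0.04000.
Coefficient of coincidence = 0.04000/0.04475 ≈ 0.89.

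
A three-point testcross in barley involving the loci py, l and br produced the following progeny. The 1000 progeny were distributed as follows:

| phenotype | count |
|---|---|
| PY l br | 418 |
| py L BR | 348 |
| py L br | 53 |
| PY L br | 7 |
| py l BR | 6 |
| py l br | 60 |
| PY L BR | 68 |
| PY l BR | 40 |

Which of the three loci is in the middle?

The two most frequent reciprocal classes, PY l br and py L BR, are the parental types, so the F1 was PY l br / py L BR.
The two rarest classes, PY L br and py l BR, are the double crossovers. Comparing them with the parentals, only the l allele has switched, so l is the middle locus and the order is py – l – br.

l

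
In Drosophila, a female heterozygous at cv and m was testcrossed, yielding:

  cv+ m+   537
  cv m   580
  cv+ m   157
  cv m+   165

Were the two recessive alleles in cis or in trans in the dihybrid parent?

The two most frequent classes are cv+ m+ (537) and cv m (580); these are the parental (non-recombinant) types.
So the F1 carried cv+ m+ on one chromosome and cv m on the other — the recessive alleles are on the same chromosome (cis / coupling).

cis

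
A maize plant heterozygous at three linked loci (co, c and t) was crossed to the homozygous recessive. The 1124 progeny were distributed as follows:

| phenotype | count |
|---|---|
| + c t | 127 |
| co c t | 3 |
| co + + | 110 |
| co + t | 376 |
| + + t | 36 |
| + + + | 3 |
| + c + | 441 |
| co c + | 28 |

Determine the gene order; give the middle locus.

c

The two most frequent reciprocal classes, co + t and + c +, are the parental types, so the F1 was co + t / + c +.
The two rarest classes, co c t and + + +, are the double crossovers. Comparing them with the parentals, only the c allele has switched, so c is the middle locus and the order is t – c – co.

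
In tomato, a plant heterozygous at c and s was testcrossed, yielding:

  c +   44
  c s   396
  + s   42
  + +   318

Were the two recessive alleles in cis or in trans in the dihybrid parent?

The two most frequent classes are + + (318) and c s (396); these are the parental (non-recombinant) types.
So the F1 carried + + on one chromosome and c s on the other — the recessive alleles are on the same chromosome (cis / coupling).

cis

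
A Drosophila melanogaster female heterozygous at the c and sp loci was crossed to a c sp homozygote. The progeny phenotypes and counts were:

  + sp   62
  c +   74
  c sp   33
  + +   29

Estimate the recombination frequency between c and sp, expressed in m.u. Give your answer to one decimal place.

31.3 m.u.

The two most frequent classes, + sp (62) and c + (74), are the parental types, so the F1 was + sp / c +.
The recombinant classes are + + and c sp: 29 + 33 = 62.
Recombination frequency = 62/198 = 0.3131 ≈ 31.3%, i.e. 31.3 m.u.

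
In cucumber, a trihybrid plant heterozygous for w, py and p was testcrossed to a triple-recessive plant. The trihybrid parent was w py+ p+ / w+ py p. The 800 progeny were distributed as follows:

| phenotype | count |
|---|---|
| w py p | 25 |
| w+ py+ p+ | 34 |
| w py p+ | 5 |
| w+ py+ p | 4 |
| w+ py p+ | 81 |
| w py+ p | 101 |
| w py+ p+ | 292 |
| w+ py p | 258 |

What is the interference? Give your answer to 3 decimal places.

The two rarest classes, w py p+ and w+ py+ p, are the double crossovers. Comparing them with the parentals, only the py allele has switched, so py is the middle locus and the order is w – py – p.
w–py: (59 + 9)/800 = 0.0850; py–p: (182 + 9)/800 = 0.2387.
Expected DCO frequency = 0.0850 × 0.2387 ≈ 0.02029; observed = 9/800 ≈ 0.01125.
Coefficient of coincidence = 0.01125/0.02029 ≈ 0.554; interference = 1 − 0.554 = 0.446.

0.446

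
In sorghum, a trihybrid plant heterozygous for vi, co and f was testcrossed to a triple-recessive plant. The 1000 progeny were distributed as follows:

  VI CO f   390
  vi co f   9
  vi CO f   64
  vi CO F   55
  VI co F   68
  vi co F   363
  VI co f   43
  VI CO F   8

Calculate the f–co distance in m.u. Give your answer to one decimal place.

The two most frequent reciprocal classes, VI CO f and vi co F, are the parental types, so the F1 was VI CO f / vi co F.
The two rarest classes, VI CO F and vi co f, are the double crossovers. Comparing them with the parentals, only the f allele has switched, so f is the middle locus and the order is vi – f – co.
Crossovers in the f–co interval produce the single-crossover classes VI co f and vi CO F (43 + 55 = 98) plus the double crossovers (17).
RF(f–co) = (98 + 17) / 1000 = 115/1000 = 0.1150 → 11.5 m.u.

11.5 m.u.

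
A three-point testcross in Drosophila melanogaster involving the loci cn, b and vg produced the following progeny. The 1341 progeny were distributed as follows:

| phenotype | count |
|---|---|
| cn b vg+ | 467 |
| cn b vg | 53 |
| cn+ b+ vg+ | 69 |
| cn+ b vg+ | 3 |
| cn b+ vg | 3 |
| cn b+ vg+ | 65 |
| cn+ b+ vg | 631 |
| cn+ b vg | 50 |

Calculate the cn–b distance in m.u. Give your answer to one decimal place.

The two most frequent reciprocal classes, cn b vg+ and cn+ b+ vg, are the parental types, so the F1 was cn b vg+ / cn+ b+ vg.
The two rarest classes, cn+ b vg+ and cn b+ vg, are the double crossovers. Comparing them with the parentals, only the cn allele has switched, so cn is the middle locus and the order is b – cn – vg.
Crossovers in the b–cn interval produce the single-crossover classes cn b+ vg+ and cn+ b vg (65 + 50 = 115) plus the double crossovers (6).
RF(b–cn) = (115 + 6) / 1341 = 121/1341 = 0.0902 → 9.0 m.u.

9.0 m.u.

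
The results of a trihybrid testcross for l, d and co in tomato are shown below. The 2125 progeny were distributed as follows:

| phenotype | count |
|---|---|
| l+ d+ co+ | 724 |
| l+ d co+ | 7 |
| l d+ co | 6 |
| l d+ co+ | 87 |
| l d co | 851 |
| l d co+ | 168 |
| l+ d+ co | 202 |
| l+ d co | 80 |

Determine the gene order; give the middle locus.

The two most frequent reciprocal classes, l+ d+ co+ and l d co, are the parental types, so the F1 was l+ d+ co+ / l d co.
The two rarest classes, l+ d co+ and l d+ co, are the double crossovers. Comparing them with the parentals, only the d allele has switched, so d is the middle locus and the order is l – d – co.

d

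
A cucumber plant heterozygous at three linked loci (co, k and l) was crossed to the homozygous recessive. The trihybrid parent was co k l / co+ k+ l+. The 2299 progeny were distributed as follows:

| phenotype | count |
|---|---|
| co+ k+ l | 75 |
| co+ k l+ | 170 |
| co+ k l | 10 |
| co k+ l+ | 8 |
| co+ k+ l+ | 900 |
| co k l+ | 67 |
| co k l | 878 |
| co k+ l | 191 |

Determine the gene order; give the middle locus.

The two rarest classes, co+ k l and co k+ l+, are the double crossovers. Comparing them with the parentals, only the co allele has switched, so co is the middle locus and the order is l – co – k.

co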